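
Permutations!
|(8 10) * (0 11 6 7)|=|(0 11 6 7)(8 10)|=4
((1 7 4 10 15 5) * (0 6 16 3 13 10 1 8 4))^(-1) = ((0 6 16 3 13 10 15 5 8 4 1 7))^(-1) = (0 7 1 4 8 5 15 10 13 3 16 6)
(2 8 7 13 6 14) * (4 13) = (2 8 7 4 13 6 14) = [0, 1, 8, 3, 13, 5, 14, 4, 7, 9, 10, 11, 12, 6, 2]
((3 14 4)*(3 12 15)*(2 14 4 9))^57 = (3 4 12 15)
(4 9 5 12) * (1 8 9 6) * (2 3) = [0, 8, 3, 2, 6, 12, 1, 7, 9, 5, 10, 11, 4] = (1 8 9 5 12 4 6)(2 3)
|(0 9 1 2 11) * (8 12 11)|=7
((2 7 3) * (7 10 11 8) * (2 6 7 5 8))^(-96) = ((2 10 11)(3 6 7)(5 8))^(-96) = (11)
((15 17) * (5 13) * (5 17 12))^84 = (5 12 15 17 13)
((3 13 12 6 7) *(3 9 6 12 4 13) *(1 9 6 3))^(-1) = ((1 9 3)(4 13)(6 7))^(-1) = (1 3 9)(4 13)(6 7)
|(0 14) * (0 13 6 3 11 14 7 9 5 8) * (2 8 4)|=35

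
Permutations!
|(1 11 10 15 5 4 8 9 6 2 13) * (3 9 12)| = |(1 11 10 15 5 4 8 12 3 9 6 2 13)| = 13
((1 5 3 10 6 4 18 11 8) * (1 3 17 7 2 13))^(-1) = (1 13 2 7 17 5)(3 8 11 18 4 6 10)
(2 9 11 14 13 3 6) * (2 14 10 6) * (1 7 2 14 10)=(1 7 2 9 11)(3 14 13)(6 10)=[0, 7, 9, 14, 4, 5, 10, 2, 8, 11, 6, 1, 12, 3, 13]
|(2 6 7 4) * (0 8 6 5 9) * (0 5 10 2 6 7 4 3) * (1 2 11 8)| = |(0 1 2 10 11 8 7 3)(4 6)(5 9)| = 8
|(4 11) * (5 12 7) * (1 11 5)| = 6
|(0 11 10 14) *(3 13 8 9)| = |(0 11 10 14)(3 13 8 9)| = 4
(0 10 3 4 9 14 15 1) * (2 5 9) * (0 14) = (0 10 3 4 2 5 9)(1 14 15) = [10, 14, 5, 4, 2, 9, 6, 7, 8, 0, 3, 11, 12, 13, 15, 1]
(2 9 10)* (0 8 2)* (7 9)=(0 8 2 7 9 10)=[8, 1, 7, 3, 4, 5, 6, 9, 2, 10, 0]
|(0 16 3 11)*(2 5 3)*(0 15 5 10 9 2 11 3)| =|(0 16 11 15 5)(2 10 9)| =15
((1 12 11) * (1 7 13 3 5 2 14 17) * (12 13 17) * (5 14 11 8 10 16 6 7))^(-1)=((1 13 3 14 12 8 10 16 6 7 17)(2 11 5))^(-1)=(1 17 7 6 16 10 8 12 14 3 13)(2 5 11)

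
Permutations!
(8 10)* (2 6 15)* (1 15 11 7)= (1 15 2 6 11 7)(8 10)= [0, 15, 6, 3, 4, 5, 11, 1, 10, 9, 8, 7, 12, 13, 14, 2]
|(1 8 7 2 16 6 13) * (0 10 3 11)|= 28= |(0 10 3 11)(1 8 7 2 16 6 13)|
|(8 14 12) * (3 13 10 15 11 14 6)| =9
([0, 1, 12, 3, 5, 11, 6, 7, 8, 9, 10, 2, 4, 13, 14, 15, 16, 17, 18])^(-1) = (18)(2 11 5 4 12)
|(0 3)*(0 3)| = |(3)| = 1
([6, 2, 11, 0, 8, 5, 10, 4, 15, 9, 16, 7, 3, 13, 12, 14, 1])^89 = (0 2 15 6 11 14 10 7 12 16 4 3 1 8)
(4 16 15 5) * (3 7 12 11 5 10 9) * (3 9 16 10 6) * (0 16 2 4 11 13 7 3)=[16, 1, 4, 3, 10, 11, 0, 12, 8, 9, 2, 5, 13, 7, 14, 6, 15]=(0 16 15 6)(2 4 10)(5 11)(7 12 13)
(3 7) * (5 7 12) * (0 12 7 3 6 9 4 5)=(0 12)(3 7 6 9 4 5)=[12, 1, 2, 7, 5, 3, 9, 6, 8, 4, 10, 11, 0]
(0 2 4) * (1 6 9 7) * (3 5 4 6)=(0 2 6 9 7 1 3 5 4)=[2, 3, 6, 5, 0, 4, 9, 1, 8, 7]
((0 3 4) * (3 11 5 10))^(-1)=(0 4 3 10 5 11)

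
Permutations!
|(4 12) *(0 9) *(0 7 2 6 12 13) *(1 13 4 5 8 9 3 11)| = 35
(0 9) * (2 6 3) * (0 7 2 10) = (0 9 7 2 6 3 10) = [9, 1, 6, 10, 4, 5, 3, 2, 8, 7, 0]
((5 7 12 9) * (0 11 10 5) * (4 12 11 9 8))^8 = (4 8 12)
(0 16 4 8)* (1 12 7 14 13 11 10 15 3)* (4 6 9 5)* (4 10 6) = (0 16 4 8)(1 12 7 14 13 11 6 9 5 10 15 3) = [16, 12, 2, 1, 8, 10, 9, 14, 0, 5, 15, 6, 7, 11, 13, 3, 4]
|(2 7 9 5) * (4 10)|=|(2 7 9 5)(4 10)|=4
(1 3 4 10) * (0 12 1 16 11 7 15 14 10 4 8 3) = [12, 0, 2, 8, 4, 5, 6, 15, 3, 9, 16, 7, 1, 13, 10, 14, 11] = (0 12 1)(3 8)(7 15 14 10 16 11)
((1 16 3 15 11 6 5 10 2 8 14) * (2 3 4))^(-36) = (16)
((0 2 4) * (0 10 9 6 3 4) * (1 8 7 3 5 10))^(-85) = ((0 2)(1 8 7 3 4)(5 10 9 6))^(-85) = (0 2)(5 6 9 10)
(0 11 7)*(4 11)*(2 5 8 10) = (0 4 11 7)(2 5 8 10) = [4, 1, 5, 3, 11, 8, 6, 0, 10, 9, 2, 7]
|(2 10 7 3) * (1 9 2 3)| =5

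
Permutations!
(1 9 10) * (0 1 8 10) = (0 1 9)(8 10) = [1, 9, 2, 3, 4, 5, 6, 7, 10, 0, 8]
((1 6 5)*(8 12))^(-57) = ((1 6 5)(8 12))^(-57) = (8 12)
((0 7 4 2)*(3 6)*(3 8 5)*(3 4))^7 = (0 2 4 5 8 6 3 7)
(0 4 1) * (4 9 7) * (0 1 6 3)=(0 9 7 4 6 3)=[9, 1, 2, 0, 6, 5, 3, 4, 8, 7]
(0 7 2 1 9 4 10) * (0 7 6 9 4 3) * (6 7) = (0 7 2 1 4 10 6 9 3) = [7, 4, 1, 0, 10, 5, 9, 2, 8, 3, 6]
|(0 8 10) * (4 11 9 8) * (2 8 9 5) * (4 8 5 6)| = |(0 8 10)(2 5)(4 11 6)| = 6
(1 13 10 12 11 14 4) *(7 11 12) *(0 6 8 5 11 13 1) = [6, 1, 2, 3, 0, 11, 8, 13, 5, 9, 7, 14, 12, 10, 4] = (0 6 8 5 11 14 4)(7 13 10)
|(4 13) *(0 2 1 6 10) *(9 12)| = 10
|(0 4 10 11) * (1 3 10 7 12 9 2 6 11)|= |(0 4 7 12 9 2 6 11)(1 3 10)|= 24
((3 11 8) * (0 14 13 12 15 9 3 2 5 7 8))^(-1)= ((0 14 13 12 15 9 3 11)(2 5 7 8))^(-1)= (0 11 3 9 15 12 13 14)(2 8 7 5)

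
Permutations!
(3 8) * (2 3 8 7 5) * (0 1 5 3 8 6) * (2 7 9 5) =(0 1 2 8 6)(3 9 5 7) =[1, 2, 8, 9, 4, 7, 0, 3, 6, 5]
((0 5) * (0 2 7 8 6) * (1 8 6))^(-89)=(0 5 2 7 6)(1 8)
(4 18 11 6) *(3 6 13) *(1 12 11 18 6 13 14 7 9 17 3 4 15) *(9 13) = [0, 12, 2, 9, 6, 5, 15, 13, 8, 17, 10, 14, 11, 4, 7, 1, 16, 3, 18] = (18)(1 12 11 14 7 13 4 6 15)(3 9 17)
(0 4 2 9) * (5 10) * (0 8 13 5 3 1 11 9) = (0 4 2)(1 11 9 8 13 5 10 3) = [4, 11, 0, 1, 2, 10, 6, 7, 13, 8, 3, 9, 12, 5]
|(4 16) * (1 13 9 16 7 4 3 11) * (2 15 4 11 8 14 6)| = 13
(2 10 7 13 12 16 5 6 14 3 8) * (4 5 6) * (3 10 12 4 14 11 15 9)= (2 12 16 6 11 15 9 3 8)(4 5 14 10 7 13)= [0, 1, 12, 8, 5, 14, 11, 13, 2, 3, 7, 15, 16, 4, 10, 9, 6]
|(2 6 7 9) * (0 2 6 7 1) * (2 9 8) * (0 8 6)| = 10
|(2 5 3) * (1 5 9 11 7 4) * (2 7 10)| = 20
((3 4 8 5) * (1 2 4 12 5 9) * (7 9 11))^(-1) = (1 9 7 11 8 4 2)(3 5 12)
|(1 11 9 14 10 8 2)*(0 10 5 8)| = 14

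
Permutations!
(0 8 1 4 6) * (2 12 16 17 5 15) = (0 8 1 4 6)(2 12 16 17 5 15) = [8, 4, 12, 3, 6, 15, 0, 7, 1, 9, 10, 11, 16, 13, 14, 2, 17, 5]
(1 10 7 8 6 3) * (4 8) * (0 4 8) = [4, 10, 2, 1, 0, 5, 3, 8, 6, 9, 7] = (0 4)(1 10 7 8 6 3)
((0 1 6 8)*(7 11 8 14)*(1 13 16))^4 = ((0 13 16 1 6 14 7 11 8))^4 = (0 6 8 1 11 16 7 13 14)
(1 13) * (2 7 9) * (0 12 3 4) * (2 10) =(0 12 3 4)(1 13)(2 7 9 10) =[12, 13, 7, 4, 0, 5, 6, 9, 8, 10, 2, 11, 3, 1]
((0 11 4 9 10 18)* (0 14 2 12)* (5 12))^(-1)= ((0 11 4 9 10 18 14 2 5 12))^(-1)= (0 12 5 2 14 18 10 9 4 11)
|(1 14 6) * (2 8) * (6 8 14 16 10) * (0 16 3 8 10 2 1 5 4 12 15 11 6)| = |(0 16 2 14 10)(1 3 8)(4 12 15 11 6 5)| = 30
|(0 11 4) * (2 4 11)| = 3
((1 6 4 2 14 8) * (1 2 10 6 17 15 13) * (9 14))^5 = ((1 17 15 13)(2 9 14 8)(4 10 6))^5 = (1 17 15 13)(2 9 14 8)(4 6 10)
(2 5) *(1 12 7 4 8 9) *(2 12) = [0, 2, 5, 3, 8, 12, 6, 4, 9, 1, 10, 11, 7] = (1 2 5 12 7 4 8 9)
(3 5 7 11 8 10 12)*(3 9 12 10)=[0, 1, 2, 5, 4, 7, 6, 11, 3, 12, 10, 8, 9]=(3 5 7 11 8)(9 12)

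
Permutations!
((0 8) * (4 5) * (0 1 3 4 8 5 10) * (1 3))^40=(0 4 8)(3 5 10)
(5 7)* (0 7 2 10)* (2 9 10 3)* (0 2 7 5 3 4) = (0 5 9 10 2 4)(3 7) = [5, 1, 4, 7, 0, 9, 6, 3, 8, 10, 2]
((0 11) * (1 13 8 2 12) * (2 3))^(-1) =((0 11)(1 13 8 3 2 12))^(-1) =(0 11)(1 12 2 3 8 13)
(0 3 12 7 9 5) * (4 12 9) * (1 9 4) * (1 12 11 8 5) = [3, 9, 2, 4, 11, 0, 6, 12, 5, 1, 10, 8, 7] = (0 3 4 11 8 5)(1 9)(7 12)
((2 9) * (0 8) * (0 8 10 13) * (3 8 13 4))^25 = (0 10 4 3 8 13)(2 9)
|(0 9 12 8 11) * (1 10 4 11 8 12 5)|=7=|(12)(0 9 5 1 10 4 11)|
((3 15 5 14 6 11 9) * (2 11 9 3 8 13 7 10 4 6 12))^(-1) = (2 12 14 5 15 3 11)(4 10 7 13 8 9 6)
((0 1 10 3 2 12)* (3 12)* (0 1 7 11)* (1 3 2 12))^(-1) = ((0 7 11)(1 10)(3 12))^(-1) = (0 11 7)(1 10)(3 12)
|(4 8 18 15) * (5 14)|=4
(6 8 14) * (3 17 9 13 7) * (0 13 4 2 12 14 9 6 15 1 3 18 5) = (0 13 7 18 5)(1 3 17 6 8 9 4 2 12 14 15) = [13, 3, 12, 17, 2, 0, 8, 18, 9, 4, 10, 11, 14, 7, 15, 1, 16, 6, 5]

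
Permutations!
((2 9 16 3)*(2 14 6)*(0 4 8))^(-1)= ((0 4 8)(2 9 16 3 14 6))^(-1)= (0 8 4)(2 6 14 3 16 9)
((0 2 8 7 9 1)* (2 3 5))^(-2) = (0 9 8 5)(1 7 2 3)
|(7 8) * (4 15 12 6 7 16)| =7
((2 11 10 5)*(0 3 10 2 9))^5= ((0 3 10 5 9)(2 11))^5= (2 11)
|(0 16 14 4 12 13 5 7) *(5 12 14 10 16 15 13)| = 6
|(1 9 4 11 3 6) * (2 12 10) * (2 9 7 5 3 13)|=|(1 7 5 3 6)(2 12 10 9 4 11 13)|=35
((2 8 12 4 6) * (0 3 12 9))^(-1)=((0 3 12 4 6 2 8 9))^(-1)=(0 9 8 2 6 4 12 3)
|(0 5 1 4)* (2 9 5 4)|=4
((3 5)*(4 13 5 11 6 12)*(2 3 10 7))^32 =(2 11 12 13 10)(3 6 4 5 7)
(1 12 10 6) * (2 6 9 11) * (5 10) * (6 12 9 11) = (1 9 6)(2 12 5 10 11) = [0, 9, 12, 3, 4, 10, 1, 7, 8, 6, 11, 2, 5]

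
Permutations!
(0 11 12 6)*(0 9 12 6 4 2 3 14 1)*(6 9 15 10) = (0 11 9 12 4 2 3 14 1)(6 15 10) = [11, 0, 3, 14, 2, 5, 15, 7, 8, 12, 6, 9, 4, 13, 1, 10]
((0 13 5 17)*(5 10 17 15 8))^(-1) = ((0 13 10 17)(5 15 8))^(-1) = (0 17 10 13)(5 8 15)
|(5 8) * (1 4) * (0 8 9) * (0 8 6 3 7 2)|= 30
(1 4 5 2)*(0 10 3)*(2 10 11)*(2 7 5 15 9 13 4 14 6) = [11, 14, 1, 0, 15, 10, 2, 5, 8, 13, 3, 7, 12, 4, 6, 9] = (0 11 7 5 10 3)(1 14 6 2)(4 15 9 13)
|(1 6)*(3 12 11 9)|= 4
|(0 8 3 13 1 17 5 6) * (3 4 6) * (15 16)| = |(0 8 4 6)(1 17 5 3 13)(15 16)| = 20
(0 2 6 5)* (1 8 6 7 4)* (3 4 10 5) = (0 2 7 10 5)(1 8 6 3 4) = [2, 8, 7, 4, 1, 0, 3, 10, 6, 9, 5]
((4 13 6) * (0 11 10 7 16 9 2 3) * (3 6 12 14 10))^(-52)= ((0 11 3)(2 6 4 13 12 14 10 7 16 9))^(-52)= (0 3 11)(2 16 10 12 4)(6 9 7 14 13)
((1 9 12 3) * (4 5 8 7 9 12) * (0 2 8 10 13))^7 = (0 10 4 7 2 13 5 9 8)(1 12 3)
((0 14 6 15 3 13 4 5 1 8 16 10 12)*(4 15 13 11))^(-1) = ((0 14 6 13 15 3 11 4 5 1 8 16 10 12))^(-1) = (0 12 10 16 8 1 5 4 11 3 15 13 6 14)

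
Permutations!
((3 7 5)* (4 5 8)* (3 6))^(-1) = (3 6 5 4 8 7)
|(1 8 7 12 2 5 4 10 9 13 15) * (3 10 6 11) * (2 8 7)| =14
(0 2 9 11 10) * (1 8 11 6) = (0 2 9 6 1 8 11 10) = [2, 8, 9, 3, 4, 5, 1, 7, 11, 6, 0, 10]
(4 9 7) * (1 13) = [0, 13, 2, 3, 9, 5, 6, 4, 8, 7, 10, 11, 12, 1] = (1 13)(4 9 7)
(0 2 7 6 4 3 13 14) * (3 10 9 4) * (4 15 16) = (0 2 7 6 3 13 14)(4 10 9 15 16) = [2, 1, 7, 13, 10, 5, 3, 6, 8, 15, 9, 11, 12, 14, 0, 16, 4]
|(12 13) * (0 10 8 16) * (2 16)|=10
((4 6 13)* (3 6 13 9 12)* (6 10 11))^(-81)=(3 6)(4 13)(9 10)(11 12)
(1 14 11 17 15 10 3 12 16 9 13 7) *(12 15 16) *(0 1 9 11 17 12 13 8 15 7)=(0 1 14 17 16 11 12 13)(3 7 9 8 15 10)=[1, 14, 2, 7, 4, 5, 6, 9, 15, 8, 3, 12, 13, 0, 17, 10, 11, 16]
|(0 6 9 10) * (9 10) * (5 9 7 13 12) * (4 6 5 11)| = 10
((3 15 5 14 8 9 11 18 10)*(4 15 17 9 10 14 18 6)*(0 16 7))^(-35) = ((0 16 7)(3 17 9 11 6 4 15 5 18 14 8 10))^(-35) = (0 16 7)(3 17 9 11 6 4 15 5 18 14 8 10)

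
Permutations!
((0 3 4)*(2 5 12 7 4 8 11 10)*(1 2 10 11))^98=(0 4 7 12 5 2 1 8 3)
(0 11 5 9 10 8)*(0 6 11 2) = [2, 1, 0, 3, 4, 9, 11, 7, 6, 10, 8, 5] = (0 2)(5 9 10 8 6 11)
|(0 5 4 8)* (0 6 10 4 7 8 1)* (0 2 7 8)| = |(0 5 8 6 10 4 1 2 7)| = 9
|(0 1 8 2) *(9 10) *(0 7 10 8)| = |(0 1)(2 7 10 9 8)| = 10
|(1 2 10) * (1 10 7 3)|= 4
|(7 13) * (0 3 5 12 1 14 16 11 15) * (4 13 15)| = 12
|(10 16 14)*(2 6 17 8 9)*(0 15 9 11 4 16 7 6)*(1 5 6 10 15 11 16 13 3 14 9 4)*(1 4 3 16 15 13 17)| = |(0 11 4 17 8 15 3 14 13 16 9 2)(1 5 6)(7 10)| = 12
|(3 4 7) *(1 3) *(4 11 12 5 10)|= 8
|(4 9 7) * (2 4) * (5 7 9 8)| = |(9)(2 4 8 5 7)| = 5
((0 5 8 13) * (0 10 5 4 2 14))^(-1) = ((0 4 2 14)(5 8 13 10))^(-1) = (0 14 2 4)(5 10 13 8)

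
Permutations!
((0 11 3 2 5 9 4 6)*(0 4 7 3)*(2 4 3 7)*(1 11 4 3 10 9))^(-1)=(0 11 1 5 2 9 10 6 4)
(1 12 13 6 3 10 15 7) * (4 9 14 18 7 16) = [0, 12, 2, 10, 9, 5, 3, 1, 8, 14, 15, 11, 13, 6, 18, 16, 4, 17, 7] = (1 12 13 6 3 10 15 16 4 9 14 18 7)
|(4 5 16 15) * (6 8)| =4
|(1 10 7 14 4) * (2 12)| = |(1 10 7 14 4)(2 12)| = 10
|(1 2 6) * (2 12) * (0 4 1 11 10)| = 8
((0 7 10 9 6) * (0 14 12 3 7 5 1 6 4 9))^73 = (0 5 1 6 14 12 3 7 10)(4 9)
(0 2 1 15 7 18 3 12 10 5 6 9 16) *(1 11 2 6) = [6, 15, 11, 12, 4, 1, 9, 18, 8, 16, 5, 2, 10, 13, 14, 7, 0, 17, 3] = (0 6 9 16)(1 15 7 18 3 12 10 5)(2 11)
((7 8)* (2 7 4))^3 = ((2 7 8 4))^3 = (2 4 8 7)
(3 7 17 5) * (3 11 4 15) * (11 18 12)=(3 7 17 5 18 12 11 4 15)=[0, 1, 2, 7, 15, 18, 6, 17, 8, 9, 10, 4, 11, 13, 14, 3, 16, 5, 12]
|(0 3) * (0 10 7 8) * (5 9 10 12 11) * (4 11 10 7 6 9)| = |(0 3 12 10 6 9 7 8)(4 11 5)| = 24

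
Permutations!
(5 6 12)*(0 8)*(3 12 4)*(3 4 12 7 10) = (0 8)(3 7 10)(5 6 12) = [8, 1, 2, 7, 4, 6, 12, 10, 0, 9, 3, 11, 5]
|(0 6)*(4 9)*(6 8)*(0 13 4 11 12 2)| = 9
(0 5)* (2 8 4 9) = (0 5)(2 8 4 9) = [5, 1, 8, 3, 9, 0, 6, 7, 4, 2]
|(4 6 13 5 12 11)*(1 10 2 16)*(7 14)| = |(1 10 2 16)(4 6 13 5 12 11)(7 14)| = 12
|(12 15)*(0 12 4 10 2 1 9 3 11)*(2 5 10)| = 18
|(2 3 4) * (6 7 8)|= 3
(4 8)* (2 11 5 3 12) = (2 11 5 3 12)(4 8) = [0, 1, 11, 12, 8, 3, 6, 7, 4, 9, 10, 5, 2]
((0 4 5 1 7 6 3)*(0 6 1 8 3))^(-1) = (0 6 3 8 5 4)(1 7)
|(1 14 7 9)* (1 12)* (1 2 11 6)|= |(1 14 7 9 12 2 11 6)|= 8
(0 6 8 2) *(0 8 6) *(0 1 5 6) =[1, 5, 8, 3, 4, 6, 0, 7, 2] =(0 1 5 6)(2 8)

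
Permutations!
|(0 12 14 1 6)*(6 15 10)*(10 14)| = |(0 12 10 6)(1 15 14)| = 12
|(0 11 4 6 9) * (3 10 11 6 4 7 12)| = |(0 6 9)(3 10 11 7 12)| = 15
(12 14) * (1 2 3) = (1 2 3)(12 14) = [0, 2, 3, 1, 4, 5, 6, 7, 8, 9, 10, 11, 14, 13, 12]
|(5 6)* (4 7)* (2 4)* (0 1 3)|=6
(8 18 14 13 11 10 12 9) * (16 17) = (8 18 14 13 11 10 12 9)(16 17) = [0, 1, 2, 3, 4, 5, 6, 7, 18, 8, 12, 10, 9, 11, 13, 15, 17, 16, 14]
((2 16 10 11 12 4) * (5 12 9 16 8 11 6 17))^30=(2 5 10 11 4 17 16 8 12 6 9)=((2 8 11 9 16 10 6 17 5 12 4))^30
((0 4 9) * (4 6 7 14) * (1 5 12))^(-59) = (0 6 7 14 4 9)(1 5 12)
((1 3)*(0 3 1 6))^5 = (0 6 3)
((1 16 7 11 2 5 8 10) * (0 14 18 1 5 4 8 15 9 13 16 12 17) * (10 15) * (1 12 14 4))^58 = ((0 4 8 15 9 13 16 7 11 2 1 14 18 12 17)(5 10))^58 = (0 12 14 2 7 13 15 4 17 18 1 11 16 9 8)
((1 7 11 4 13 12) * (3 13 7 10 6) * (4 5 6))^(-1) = ((1 10 4 7 11 5 6 3 13 12))^(-1) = (1 12 13 3 6 5 11 7 4 10)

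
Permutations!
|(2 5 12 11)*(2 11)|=|(2 5 12)|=3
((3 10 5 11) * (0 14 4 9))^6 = ((0 14 4 9)(3 10 5 11))^6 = (0 4)(3 5)(9 14)(10 11)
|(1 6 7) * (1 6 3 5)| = 6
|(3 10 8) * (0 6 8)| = 5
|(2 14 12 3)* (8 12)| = 5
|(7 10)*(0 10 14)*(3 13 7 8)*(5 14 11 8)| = 20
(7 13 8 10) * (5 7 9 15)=(5 7 13 8 10 9 15)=[0, 1, 2, 3, 4, 7, 6, 13, 10, 15, 9, 11, 12, 8, 14, 5]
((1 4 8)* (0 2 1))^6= ((0 2 1 4 8))^6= (0 2 1 4 8)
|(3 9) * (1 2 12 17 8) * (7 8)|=|(1 2 12 17 7 8)(3 9)|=6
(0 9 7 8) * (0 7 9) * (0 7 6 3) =(9)(0 7 8 6 3) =[7, 1, 2, 0, 4, 5, 3, 8, 6, 9]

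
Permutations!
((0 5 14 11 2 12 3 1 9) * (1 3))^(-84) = (0 2)(1 14)(5 12)(9 11)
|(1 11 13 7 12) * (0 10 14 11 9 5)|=|(0 10 14 11 13 7 12 1 9 5)|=10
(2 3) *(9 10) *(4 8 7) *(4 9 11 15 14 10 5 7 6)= [0, 1, 3, 2, 8, 7, 4, 9, 6, 5, 11, 15, 12, 13, 10, 14]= (2 3)(4 8 6)(5 7 9)(10 11 15 14)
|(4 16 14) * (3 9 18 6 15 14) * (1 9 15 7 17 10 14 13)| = 13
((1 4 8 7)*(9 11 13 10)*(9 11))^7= (1 7 8 4)(10 11 13)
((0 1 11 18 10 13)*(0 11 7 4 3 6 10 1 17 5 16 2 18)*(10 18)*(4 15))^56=((0 17 5 16 2 10 13 11)(1 7 15 4 3 6 18))^56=(18)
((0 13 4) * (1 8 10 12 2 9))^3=(13)(1 12)(2 8)(9 10)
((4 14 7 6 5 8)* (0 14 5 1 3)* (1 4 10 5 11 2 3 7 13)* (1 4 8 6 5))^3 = ((0 14 13 4 11 2 3)(1 7 5 6 8 10))^3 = (0 4 3 13 2 14 11)(1 6)(5 10)(7 8)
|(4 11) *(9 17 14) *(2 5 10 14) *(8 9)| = |(2 5 10 14 8 9 17)(4 11)| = 14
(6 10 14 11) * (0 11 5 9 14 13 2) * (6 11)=(0 6 10 13 2)(5 9 14)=[6, 1, 0, 3, 4, 9, 10, 7, 8, 14, 13, 11, 12, 2, 5]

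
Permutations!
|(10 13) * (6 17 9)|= |(6 17 9)(10 13)|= 6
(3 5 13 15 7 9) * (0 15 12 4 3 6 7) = (0 15)(3 5 13 12 4)(6 7 9) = [15, 1, 2, 5, 3, 13, 7, 9, 8, 6, 10, 11, 4, 12, 14, 0]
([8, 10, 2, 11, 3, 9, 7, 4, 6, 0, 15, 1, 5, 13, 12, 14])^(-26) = (0 6 4 11 10 14 5)(1 15 12 9 8 7 3)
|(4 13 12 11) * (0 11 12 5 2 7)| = |(0 11 4 13 5 2 7)| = 7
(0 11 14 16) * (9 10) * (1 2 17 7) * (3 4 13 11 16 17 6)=(0 16)(1 2 6 3 4 13 11 14 17 7)(9 10)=[16, 2, 6, 4, 13, 5, 3, 1, 8, 10, 9, 14, 12, 11, 17, 15, 0, 7]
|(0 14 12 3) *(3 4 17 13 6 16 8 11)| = 11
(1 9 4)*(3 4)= (1 9 3 4)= [0, 9, 2, 4, 1, 5, 6, 7, 8, 3]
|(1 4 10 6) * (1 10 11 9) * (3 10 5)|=4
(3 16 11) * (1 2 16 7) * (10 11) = (1 2 16 10 11 3 7) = [0, 2, 16, 7, 4, 5, 6, 1, 8, 9, 11, 3, 12, 13, 14, 15, 10]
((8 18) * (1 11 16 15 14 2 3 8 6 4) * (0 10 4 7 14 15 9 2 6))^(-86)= ((0 10 4 1 11 16 9 2 3 8 18)(6 7 14))^(-86)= (0 4 11 9 3 18 10 1 16 2 8)(6 7 14)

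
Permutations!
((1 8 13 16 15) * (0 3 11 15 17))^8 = (0 17 16 13 8 1 15 11 3)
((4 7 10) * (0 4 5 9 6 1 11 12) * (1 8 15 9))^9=((0 4 7 10 5 1 11 12)(6 8 15 9))^9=(0 4 7 10 5 1 11 12)(6 8 15 9)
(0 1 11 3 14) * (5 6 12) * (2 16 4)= [1, 11, 16, 14, 2, 6, 12, 7, 8, 9, 10, 3, 5, 13, 0, 15, 4]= (0 1 11 3 14)(2 16 4)(5 6 12)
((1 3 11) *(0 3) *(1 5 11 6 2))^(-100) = (11)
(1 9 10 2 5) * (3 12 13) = (1 9 10 2 5)(3 12 13) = [0, 9, 5, 12, 4, 1, 6, 7, 8, 10, 2, 11, 13, 3]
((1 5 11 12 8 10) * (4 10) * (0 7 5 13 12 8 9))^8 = (0 13 4 5 9 1 8 7 12 10 11)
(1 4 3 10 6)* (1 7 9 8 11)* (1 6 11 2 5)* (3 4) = [0, 3, 5, 10, 4, 1, 7, 9, 2, 8, 11, 6] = (1 3 10 11 6 7 9 8 2 5)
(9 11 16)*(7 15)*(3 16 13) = (3 16 9 11 13)(7 15) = [0, 1, 2, 16, 4, 5, 6, 15, 8, 11, 10, 13, 12, 3, 14, 7, 9]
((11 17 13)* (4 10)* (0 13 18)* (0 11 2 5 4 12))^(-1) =((0 13 2 5 4 10 12)(11 17 18))^(-1) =(0 12 10 4 5 2 13)(11 18 17)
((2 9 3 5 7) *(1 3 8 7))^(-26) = ((1 3 5)(2 9 8 7))^(-26) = (1 3 5)(2 8)(7 9)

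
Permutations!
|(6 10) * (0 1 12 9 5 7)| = |(0 1 12 9 5 7)(6 10)| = 6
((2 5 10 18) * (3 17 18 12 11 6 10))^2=((2 5 3 17 18)(6 10 12 11))^2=(2 3 18 5 17)(6 12)(10 11)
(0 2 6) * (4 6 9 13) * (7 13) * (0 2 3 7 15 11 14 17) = (0 3 7 13 4 6 2 9 15 11 14 17) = [3, 1, 9, 7, 6, 5, 2, 13, 8, 15, 10, 14, 12, 4, 17, 11, 16, 0]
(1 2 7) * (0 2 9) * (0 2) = (1 9 2 7) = [0, 9, 7, 3, 4, 5, 6, 1, 8, 2]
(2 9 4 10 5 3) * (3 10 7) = (2 9 4 7 3)(5 10) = [0, 1, 9, 2, 7, 10, 6, 3, 8, 4, 5]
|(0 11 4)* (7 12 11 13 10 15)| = |(0 13 10 15 7 12 11 4)| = 8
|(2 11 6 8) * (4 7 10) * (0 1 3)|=|(0 1 3)(2 11 6 8)(4 7 10)|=12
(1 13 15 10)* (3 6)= (1 13 15 10)(3 6)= [0, 13, 2, 6, 4, 5, 3, 7, 8, 9, 1, 11, 12, 15, 14, 10]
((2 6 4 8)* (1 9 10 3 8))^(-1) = ((1 9 10 3 8 2 6 4))^(-1) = (1 4 6 2 8 3 10 9)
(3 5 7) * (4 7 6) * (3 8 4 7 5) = (4 5 6 7 8) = [0, 1, 2, 3, 5, 6, 7, 8, 4]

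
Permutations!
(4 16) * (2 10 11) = (2 10 11)(4 16) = [0, 1, 10, 3, 16, 5, 6, 7, 8, 9, 11, 2, 12, 13, 14, 15, 4]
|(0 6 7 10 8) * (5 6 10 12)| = |(0 10 8)(5 6 7 12)| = 12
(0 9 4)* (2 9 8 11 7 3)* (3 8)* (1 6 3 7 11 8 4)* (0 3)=(11)(0 7 4 3 2 9 1 6)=[7, 6, 9, 2, 3, 5, 0, 4, 8, 1, 10, 11]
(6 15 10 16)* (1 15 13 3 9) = (1 15 10 16 6 13 3 9) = [0, 15, 2, 9, 4, 5, 13, 7, 8, 1, 16, 11, 12, 3, 14, 10, 6]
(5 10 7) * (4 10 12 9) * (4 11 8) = (4 10 7 5 12 9 11 8) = [0, 1, 2, 3, 10, 12, 6, 5, 4, 11, 7, 8, 9]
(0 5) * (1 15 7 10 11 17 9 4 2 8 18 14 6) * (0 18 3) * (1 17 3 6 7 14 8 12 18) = (0 5 1 15 14 7 10 11 3)(2 12 18 8 6 17 9 4) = [5, 15, 12, 0, 2, 1, 17, 10, 6, 4, 11, 3, 18, 13, 7, 14, 16, 9, 8]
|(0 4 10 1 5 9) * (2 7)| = 6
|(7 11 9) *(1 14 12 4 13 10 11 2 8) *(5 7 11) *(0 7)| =|(0 7 2 8 1 14 12 4 13 10 5)(9 11)| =22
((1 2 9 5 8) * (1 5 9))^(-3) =(9)(1 2)(5 8)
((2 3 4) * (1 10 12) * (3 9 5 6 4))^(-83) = (1 10 12)(2 5 4 9 6)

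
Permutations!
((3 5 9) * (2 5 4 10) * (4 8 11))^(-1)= ((2 5 9 3 8 11 4 10))^(-1)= (2 10 4 11 8 3 9 5)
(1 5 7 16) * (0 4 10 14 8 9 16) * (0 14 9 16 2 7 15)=(0 4 10 9 2 7 14 8 16 1 5 15)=[4, 5, 7, 3, 10, 15, 6, 14, 16, 2, 9, 11, 12, 13, 8, 0, 1]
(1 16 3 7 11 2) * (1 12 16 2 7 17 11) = [0, 2, 12, 17, 4, 5, 6, 1, 8, 9, 10, 7, 16, 13, 14, 15, 3, 11] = (1 2 12 16 3 17 11 7)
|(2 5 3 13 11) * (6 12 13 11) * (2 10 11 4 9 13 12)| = 14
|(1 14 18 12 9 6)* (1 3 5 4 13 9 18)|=6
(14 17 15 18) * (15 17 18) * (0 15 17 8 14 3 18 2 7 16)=(0 15 17 8 14 2 7 16)(3 18)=[15, 1, 7, 18, 4, 5, 6, 16, 14, 9, 10, 11, 12, 13, 2, 17, 0, 8, 3]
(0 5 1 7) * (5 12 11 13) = (0 12 11 13 5 1 7) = [12, 7, 2, 3, 4, 1, 6, 0, 8, 9, 10, 13, 11, 5]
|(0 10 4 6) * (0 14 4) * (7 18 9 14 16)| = 14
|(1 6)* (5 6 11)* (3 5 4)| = |(1 11 4 3 5 6)| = 6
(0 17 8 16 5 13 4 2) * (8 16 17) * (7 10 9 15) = (0 8 17 16 5 13 4 2)(7 10 9 15) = [8, 1, 0, 3, 2, 13, 6, 10, 17, 15, 9, 11, 12, 4, 14, 7, 5, 16]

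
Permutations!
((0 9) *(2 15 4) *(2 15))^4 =(15)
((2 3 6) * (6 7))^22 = (2 7)(3 6)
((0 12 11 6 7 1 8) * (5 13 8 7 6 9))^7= (13)(1 7)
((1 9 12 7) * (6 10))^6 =((1 9 12 7)(6 10))^6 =(1 12)(7 9)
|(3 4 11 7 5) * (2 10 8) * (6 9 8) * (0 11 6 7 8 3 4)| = 11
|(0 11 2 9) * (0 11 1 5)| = 3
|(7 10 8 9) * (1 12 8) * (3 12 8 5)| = 15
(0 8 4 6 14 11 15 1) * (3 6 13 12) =(0 8 4 13 12 3 6 14 11 15 1) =[8, 0, 2, 6, 13, 5, 14, 7, 4, 9, 10, 15, 3, 12, 11, 1]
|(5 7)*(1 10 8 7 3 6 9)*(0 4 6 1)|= 12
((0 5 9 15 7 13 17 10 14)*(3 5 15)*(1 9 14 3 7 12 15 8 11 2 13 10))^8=((0 8 11 2 13 17 1 9 7 10 3 5 14)(12 15))^8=(0 7 2 5 1 8 10 13 14 9 11 3 17)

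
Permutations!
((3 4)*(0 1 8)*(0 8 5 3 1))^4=(8)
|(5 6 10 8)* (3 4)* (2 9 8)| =|(2 9 8 5 6 10)(3 4)| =6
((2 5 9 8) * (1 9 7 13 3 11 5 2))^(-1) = (1 8 9)(3 13 7 5 11)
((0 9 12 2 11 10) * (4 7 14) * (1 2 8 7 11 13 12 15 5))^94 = (0 14 13 15 11 8 1)(2 9 4 12 5 10 7)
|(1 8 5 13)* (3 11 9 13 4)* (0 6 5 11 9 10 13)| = 30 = |(0 6 5 4 3 9)(1 8 11 10 13)|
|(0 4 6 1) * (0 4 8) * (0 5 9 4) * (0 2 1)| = |(0 8 5 9 4 6)(1 2)| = 6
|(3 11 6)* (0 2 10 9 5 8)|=6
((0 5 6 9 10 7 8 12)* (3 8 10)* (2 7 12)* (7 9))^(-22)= (0 6 10)(2 3)(5 7 12)(8 9)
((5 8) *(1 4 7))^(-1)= (1 7 4)(5 8)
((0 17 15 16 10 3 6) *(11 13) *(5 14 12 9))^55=((0 17 15 16 10 3 6)(5 14 12 9)(11 13))^55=(0 6 3 10 16 15 17)(5 9 12 14)(11 13)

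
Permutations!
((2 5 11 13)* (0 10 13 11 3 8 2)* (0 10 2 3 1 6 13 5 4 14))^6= (0 4)(1 6 13 10 5)(2 14)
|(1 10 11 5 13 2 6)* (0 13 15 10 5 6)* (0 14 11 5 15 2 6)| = |(0 13 6 1 15 10 5 2 14 11)| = 10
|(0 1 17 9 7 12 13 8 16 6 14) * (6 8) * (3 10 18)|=|(0 1 17 9 7 12 13 6 14)(3 10 18)(8 16)|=18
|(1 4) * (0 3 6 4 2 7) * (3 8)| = |(0 8 3 6 4 1 2 7)| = 8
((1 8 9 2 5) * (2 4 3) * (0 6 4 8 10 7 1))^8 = (0 4 2)(1 7 10)(3 5 6)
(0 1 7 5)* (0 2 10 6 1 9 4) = (0 9 4)(1 7 5 2 10 6) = [9, 7, 10, 3, 0, 2, 1, 5, 8, 4, 6]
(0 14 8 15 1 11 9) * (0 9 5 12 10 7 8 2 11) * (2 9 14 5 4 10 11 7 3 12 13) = (0 5 13 2 7 8 15 1)(3 12 11 4 10)(9 14) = [5, 0, 7, 12, 10, 13, 6, 8, 15, 14, 3, 4, 11, 2, 9, 1]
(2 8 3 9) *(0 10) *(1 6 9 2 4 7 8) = (0 10)(1 6 9 4 7 8 3 2) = [10, 6, 1, 2, 7, 5, 9, 8, 3, 4, 0]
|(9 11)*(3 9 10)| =4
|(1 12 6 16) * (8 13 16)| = 6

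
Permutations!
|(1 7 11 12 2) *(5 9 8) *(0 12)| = 6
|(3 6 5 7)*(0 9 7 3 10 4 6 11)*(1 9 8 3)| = 28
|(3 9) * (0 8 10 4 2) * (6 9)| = |(0 8 10 4 2)(3 6 9)| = 15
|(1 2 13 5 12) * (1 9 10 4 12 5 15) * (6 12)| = 20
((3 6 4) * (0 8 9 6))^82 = (0 4 9)(3 6 8)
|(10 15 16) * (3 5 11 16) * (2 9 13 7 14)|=30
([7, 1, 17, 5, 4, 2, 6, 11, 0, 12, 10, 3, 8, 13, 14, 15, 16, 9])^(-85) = [2, 1, 0, 12, 4, 8, 6, 17, 5, 11, 10, 9, 3, 13, 14, 15, 16, 7]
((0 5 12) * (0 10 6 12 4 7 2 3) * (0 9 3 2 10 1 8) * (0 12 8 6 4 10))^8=(12)(0 4 5 7 10)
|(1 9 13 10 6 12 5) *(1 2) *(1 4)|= |(1 9 13 10 6 12 5 2 4)|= 9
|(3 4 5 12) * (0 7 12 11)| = 7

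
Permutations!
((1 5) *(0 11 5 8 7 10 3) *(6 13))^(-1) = (0 3 10 7 8 1 5 11)(6 13)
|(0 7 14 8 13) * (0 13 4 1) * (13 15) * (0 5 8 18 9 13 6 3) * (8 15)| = |(0 7 14 18 9 13 8 4 1 5 15 6 3)| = 13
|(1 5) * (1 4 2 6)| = |(1 5 4 2 6)| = 5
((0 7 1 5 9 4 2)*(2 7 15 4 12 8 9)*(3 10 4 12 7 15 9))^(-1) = ((0 9 7 1 5 2)(3 10 4 15 12 8))^(-1) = (0 2 5 1 7 9)(3 8 12 15 4 10)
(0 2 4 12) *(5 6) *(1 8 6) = (0 2 4 12)(1 8 6 5) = [2, 8, 4, 3, 12, 1, 5, 7, 6, 9, 10, 11, 0]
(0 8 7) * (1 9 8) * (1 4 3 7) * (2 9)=(0 4 3 7)(1 2 9 8)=[4, 2, 9, 7, 3, 5, 6, 0, 1, 8]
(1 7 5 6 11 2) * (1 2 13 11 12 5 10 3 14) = [0, 7, 2, 14, 4, 6, 12, 10, 8, 9, 3, 13, 5, 11, 1] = (1 7 10 3 14)(5 6 12)(11 13)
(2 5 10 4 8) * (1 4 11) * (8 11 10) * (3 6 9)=(1 4 11)(2 5 8)(3 6 9)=[0, 4, 5, 6, 11, 8, 9, 7, 2, 3, 10, 1]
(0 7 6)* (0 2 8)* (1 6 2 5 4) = [7, 6, 8, 3, 1, 4, 5, 2, 0] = (0 7 2 8)(1 6 5 4)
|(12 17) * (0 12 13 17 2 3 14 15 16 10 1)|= 18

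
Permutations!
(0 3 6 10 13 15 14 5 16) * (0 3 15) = (0 15 14 5 16 3 6 10 13) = [15, 1, 2, 6, 4, 16, 10, 7, 8, 9, 13, 11, 12, 0, 5, 14, 3]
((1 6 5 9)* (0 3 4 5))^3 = ((0 3 4 5 9 1 6))^3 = (0 5 6 4 1 3 9)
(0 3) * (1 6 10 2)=(0 3)(1 6 10 2)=[3, 6, 1, 0, 4, 5, 10, 7, 8, 9, 2]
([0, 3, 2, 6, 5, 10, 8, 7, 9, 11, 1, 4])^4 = (1 9 10 8 5 6 4 3 11)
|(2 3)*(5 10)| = 2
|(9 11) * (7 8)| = |(7 8)(9 11)| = 2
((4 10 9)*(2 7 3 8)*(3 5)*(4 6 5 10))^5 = ((2 7 10 9 6 5 3 8))^5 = (2 5 10 8 6 7 3 9)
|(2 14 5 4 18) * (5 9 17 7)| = 8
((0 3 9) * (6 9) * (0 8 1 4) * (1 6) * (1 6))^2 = (0 6 8 4 3 9 1)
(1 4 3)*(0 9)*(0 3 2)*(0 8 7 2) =(0 9 3 1 4)(2 8 7) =[9, 4, 8, 1, 0, 5, 6, 2, 7, 3]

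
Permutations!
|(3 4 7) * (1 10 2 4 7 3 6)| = 7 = |(1 10 2 4 3 7 6)|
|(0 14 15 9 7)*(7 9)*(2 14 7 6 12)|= |(0 7)(2 14 15 6 12)|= 10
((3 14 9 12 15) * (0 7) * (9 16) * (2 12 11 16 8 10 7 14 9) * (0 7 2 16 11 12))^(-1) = (16)(0 2 10 8 14)(3 15 12 9)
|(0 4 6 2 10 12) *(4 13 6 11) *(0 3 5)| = |(0 13 6 2 10 12 3 5)(4 11)| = 8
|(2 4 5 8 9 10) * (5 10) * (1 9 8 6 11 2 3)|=9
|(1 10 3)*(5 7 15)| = 3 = |(1 10 3)(5 7 15)|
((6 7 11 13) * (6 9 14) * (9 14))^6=((6 7 11 13 14))^6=(6 7 11 13 14)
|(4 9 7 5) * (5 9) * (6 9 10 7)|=2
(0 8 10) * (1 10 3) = (0 8 3 1 10) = [8, 10, 2, 1, 4, 5, 6, 7, 3, 9, 0]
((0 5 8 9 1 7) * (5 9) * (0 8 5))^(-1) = (0 8 7 1 9)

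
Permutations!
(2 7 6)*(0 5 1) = (0 5 1)(2 7 6) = [5, 0, 7, 3, 4, 1, 2, 6]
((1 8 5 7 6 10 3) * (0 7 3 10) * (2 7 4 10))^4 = (0 7 10)(2 4 6)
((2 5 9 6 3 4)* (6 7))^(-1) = (2 4 3 6 7 9 5)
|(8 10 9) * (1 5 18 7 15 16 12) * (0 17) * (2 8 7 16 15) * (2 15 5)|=22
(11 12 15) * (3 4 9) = [0, 1, 2, 4, 9, 5, 6, 7, 8, 3, 10, 12, 15, 13, 14, 11] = (3 4 9)(11 12 15)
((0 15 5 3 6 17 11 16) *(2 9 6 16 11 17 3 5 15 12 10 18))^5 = ((0 12 10 18 2 9 6 3 16))^5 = (0 9 12 6 10 3 18 16 2)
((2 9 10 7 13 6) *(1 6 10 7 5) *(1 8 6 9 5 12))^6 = ((1 9 7 13 10 12)(2 5 8 6))^6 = (13)(2 8)(5 6)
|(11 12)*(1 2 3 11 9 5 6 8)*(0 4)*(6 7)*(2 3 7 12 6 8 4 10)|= |(0 10 2 7 8 1 3 11 6 4)(5 12 9)|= 30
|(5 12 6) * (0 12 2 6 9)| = 3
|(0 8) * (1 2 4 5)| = |(0 8)(1 2 4 5)| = 4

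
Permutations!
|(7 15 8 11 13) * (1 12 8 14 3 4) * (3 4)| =9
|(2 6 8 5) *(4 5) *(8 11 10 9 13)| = |(2 6 11 10 9 13 8 4 5)| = 9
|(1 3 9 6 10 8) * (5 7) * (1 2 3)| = 6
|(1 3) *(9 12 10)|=6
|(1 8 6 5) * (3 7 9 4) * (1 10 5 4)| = |(1 8 6 4 3 7 9)(5 10)| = 14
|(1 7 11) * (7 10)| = |(1 10 7 11)| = 4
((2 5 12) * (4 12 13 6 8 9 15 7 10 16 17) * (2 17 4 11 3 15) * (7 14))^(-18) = ((2 5 13 6 8 9)(3 15 14 7 10 16 4 12 17 11))^(-18) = (3 14 10 4 17)(7 16 12 11 15)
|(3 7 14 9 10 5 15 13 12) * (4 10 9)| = |(3 7 14 4 10 5 15 13 12)| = 9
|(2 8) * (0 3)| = 2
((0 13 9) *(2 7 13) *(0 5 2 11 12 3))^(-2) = (0 12)(2 9 7 5 13)(3 11)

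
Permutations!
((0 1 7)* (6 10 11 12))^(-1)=((0 1 7)(6 10 11 12))^(-1)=(0 7 1)(6 12 11 10)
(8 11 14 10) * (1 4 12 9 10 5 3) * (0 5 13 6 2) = (0 5 3 1 4 12 9 10 8 11 14 13 6 2) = [5, 4, 0, 1, 12, 3, 2, 7, 11, 10, 8, 14, 9, 6, 13]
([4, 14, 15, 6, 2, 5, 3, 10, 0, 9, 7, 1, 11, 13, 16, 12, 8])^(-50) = (16)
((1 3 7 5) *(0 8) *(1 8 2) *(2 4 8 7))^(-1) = (0 8 4)(1 2 3)(5 7)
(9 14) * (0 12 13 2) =(0 12 13 2)(9 14) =[12, 1, 0, 3, 4, 5, 6, 7, 8, 14, 10, 11, 13, 2, 9]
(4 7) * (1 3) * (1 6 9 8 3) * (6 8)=[0, 1, 2, 8, 7, 5, 9, 4, 3, 6]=(3 8)(4 7)(6 9)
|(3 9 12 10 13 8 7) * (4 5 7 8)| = 8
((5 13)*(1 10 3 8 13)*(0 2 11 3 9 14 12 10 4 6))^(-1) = (0 6 4 1 5 13 8 3 11 2)(9 10 12 14)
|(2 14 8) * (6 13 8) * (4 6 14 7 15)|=|(2 7 15 4 6 13 8)|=7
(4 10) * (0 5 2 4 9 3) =(0 5 2 4 10 9 3) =[5, 1, 4, 0, 10, 2, 6, 7, 8, 3, 9]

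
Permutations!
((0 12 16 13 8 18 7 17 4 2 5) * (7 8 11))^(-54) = ((0 12 16 13 11 7 17 4 2 5)(8 18))^(-54) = (18)(0 17 16 2 11)(4 13 5 7 12)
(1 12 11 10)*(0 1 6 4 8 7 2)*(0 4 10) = (0 1 12 11)(2 4 8 7)(6 10) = [1, 12, 4, 3, 8, 5, 10, 2, 7, 9, 6, 0, 11]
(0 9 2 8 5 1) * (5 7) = (0 9 2 8 7 5 1) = [9, 0, 8, 3, 4, 1, 6, 5, 7, 2]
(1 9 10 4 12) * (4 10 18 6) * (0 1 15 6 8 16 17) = (0 1 9 18 8 16 17)(4 12 15 6) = [1, 9, 2, 3, 12, 5, 4, 7, 16, 18, 10, 11, 15, 13, 14, 6, 17, 0, 8]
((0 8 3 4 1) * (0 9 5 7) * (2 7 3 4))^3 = ((0 8 4 1 9 5 3 2 7))^3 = (0 1 3)(2 8 9)(4 5 7)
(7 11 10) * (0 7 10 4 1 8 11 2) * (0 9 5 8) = (0 7 2 9 5 8 11 4 1) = [7, 0, 9, 3, 1, 8, 6, 2, 11, 5, 10, 4]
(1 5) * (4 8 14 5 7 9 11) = (1 7 9 11 4 8 14 5) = [0, 7, 2, 3, 8, 1, 6, 9, 14, 11, 10, 4, 12, 13, 5]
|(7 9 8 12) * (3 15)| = |(3 15)(7 9 8 12)| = 4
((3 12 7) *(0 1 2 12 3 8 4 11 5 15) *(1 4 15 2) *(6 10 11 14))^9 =((0 4 14 6 10 11 5 2 12 7 8 15))^9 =(0 7 5 6)(2 10 4 8)(11 14 15 12)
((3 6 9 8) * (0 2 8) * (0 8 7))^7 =((0 2 7)(3 6 9 8))^7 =(0 2 7)(3 8 9 6)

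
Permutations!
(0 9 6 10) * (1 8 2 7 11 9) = (0 1 8 2 7 11 9 6 10) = [1, 8, 7, 3, 4, 5, 10, 11, 2, 6, 0, 9]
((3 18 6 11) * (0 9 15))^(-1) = ((0 9 15)(3 18 6 11))^(-1) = (0 15 9)(3 11 6 18)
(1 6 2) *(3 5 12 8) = (1 6 2)(3 5 12 8) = [0, 6, 1, 5, 4, 12, 2, 7, 3, 9, 10, 11, 8]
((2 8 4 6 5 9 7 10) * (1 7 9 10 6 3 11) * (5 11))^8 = ((1 7 6 11)(2 8 4 3 5 10))^8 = (11)(2 4 5)(3 10 8)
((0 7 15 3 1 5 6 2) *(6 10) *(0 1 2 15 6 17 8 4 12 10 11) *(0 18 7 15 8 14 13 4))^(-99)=((0 15 3 2 1 5 11 18 7 6 8)(4 12 10 17 14 13))^(-99)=(18)(4 17)(10 13)(12 14)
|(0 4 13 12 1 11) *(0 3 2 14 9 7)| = 11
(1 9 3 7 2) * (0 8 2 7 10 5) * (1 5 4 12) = [8, 9, 5, 10, 12, 0, 6, 7, 2, 3, 4, 11, 1] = (0 8 2 5)(1 9 3 10 4 12)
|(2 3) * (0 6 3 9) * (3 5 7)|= 7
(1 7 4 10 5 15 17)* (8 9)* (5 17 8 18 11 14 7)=[0, 5, 2, 3, 10, 15, 6, 4, 9, 18, 17, 14, 12, 13, 7, 8, 16, 1, 11]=(1 5 15 8 9 18 11 14 7 4 10 17)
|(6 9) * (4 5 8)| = 6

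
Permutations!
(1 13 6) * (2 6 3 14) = (1 13 3 14 2 6) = [0, 13, 6, 14, 4, 5, 1, 7, 8, 9, 10, 11, 12, 3, 2]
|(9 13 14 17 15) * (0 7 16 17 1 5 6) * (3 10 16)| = |(0 7 3 10 16 17 15 9 13 14 1 5 6)| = 13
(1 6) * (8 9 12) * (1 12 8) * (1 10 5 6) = [0, 1, 2, 3, 4, 6, 12, 7, 9, 8, 5, 11, 10] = (5 6 12 10)(8 9)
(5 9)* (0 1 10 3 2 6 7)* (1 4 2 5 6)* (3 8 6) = (0 4 2 1 10 8 6 7)(3 5 9) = [4, 10, 1, 5, 2, 9, 7, 0, 6, 3, 8]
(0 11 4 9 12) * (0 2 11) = (2 11 4 9 12) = [0, 1, 11, 3, 9, 5, 6, 7, 8, 12, 10, 4, 2]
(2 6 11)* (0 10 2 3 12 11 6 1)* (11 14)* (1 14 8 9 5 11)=(0 10 2 14 1)(3 12 8 9 5 11)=[10, 0, 14, 12, 4, 11, 6, 7, 9, 5, 2, 3, 8, 13, 1]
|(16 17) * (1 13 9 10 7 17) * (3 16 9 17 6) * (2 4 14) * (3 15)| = 30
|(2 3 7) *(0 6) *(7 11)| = 4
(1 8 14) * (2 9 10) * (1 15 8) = (2 9 10)(8 14 15) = [0, 1, 9, 3, 4, 5, 6, 7, 14, 10, 2, 11, 12, 13, 15, 8]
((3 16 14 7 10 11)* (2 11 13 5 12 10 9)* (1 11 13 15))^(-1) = ((1 11 3 16 14 7 9 2 13 5 12 10 15))^(-1) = (1 15 10 12 5 13 2 9 7 14 16 3 11)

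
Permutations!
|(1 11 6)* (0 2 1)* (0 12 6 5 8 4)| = 14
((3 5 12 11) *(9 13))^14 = (13)(3 12)(5 11)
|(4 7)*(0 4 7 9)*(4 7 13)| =|(0 7 13 4 9)| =5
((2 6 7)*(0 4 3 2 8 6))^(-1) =(0 2 3 4)(6 8 7)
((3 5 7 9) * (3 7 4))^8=((3 5 4)(7 9))^8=(9)(3 4 5)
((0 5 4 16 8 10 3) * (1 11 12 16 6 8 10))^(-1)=(0 3 10 16 12 11 1 8 6 4 5)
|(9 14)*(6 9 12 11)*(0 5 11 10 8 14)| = 20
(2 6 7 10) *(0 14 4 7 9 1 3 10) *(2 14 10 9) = (0 10 14 4 7)(1 3 9)(2 6) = [10, 3, 6, 9, 7, 5, 2, 0, 8, 1, 14, 11, 12, 13, 4]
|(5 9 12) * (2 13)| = |(2 13)(5 9 12)| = 6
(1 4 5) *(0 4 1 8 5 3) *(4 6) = (0 6 4 3)(5 8) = [6, 1, 2, 0, 3, 8, 4, 7, 5]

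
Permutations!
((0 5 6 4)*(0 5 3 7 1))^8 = ((0 3 7 1)(4 5 6))^8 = (7)(4 6 5)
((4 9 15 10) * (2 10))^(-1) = ((2 10 4 9 15))^(-1) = (2 15 9 4 10)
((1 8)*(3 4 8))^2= ((1 3 4 8))^2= (1 4)(3 8)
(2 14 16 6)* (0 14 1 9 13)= (0 14 16 6 2 1 9 13)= [14, 9, 1, 3, 4, 5, 2, 7, 8, 13, 10, 11, 12, 0, 16, 15, 6]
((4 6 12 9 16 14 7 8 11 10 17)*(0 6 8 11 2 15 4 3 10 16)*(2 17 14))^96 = ((0 6 12 9)(2 15 4 8 17 3 10 14 7 11 16))^96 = (2 7 3 4 16 14 17 15 11 10 8)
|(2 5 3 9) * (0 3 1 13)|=7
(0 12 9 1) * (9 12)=(12)(0 9 1)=[9, 0, 2, 3, 4, 5, 6, 7, 8, 1, 10, 11, 12]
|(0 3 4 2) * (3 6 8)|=6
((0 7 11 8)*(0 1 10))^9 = ((0 7 11 8 1 10))^9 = (0 8)(1 7)(10 11)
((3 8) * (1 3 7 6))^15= ((1 3 8 7 6))^15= (8)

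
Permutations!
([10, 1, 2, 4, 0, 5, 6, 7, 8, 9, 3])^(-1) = (0 4 3 10)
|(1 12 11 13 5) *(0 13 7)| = 7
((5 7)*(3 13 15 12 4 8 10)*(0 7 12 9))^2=((0 7 5 12 4 8 10 3 13 15 9))^2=(0 5 4 10 13 9 7 12 8 3 15)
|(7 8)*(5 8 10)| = 4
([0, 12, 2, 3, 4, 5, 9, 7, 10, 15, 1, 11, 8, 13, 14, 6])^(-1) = (1 10 8 12)(6 15 9)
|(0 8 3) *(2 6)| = 6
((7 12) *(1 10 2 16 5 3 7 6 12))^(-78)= (1 7 3 5 16 2 10)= ((1 10 2 16 5 3 7)(6 12))^(-78)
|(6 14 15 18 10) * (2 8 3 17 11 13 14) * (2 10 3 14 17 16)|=|(2 8 14 15 18 3 16)(6 10)(11 13 17)|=42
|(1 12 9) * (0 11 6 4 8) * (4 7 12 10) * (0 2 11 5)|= |(0 5)(1 10 4 8 2 11 6 7 12 9)|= 10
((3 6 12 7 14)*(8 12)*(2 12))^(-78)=((2 12 7 14 3 6 8))^(-78)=(2 8 6 3 14 7 12)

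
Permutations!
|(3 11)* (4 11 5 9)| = 5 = |(3 5 9 4 11)|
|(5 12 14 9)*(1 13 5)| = 6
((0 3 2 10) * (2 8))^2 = (0 8 10 3 2)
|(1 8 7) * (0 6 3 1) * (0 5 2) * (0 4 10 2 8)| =|(0 6 3 1)(2 4 10)(5 8 7)| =12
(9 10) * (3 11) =(3 11)(9 10) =[0, 1, 2, 11, 4, 5, 6, 7, 8, 10, 9, 3]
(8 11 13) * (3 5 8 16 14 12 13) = [0, 1, 2, 5, 4, 8, 6, 7, 11, 9, 10, 3, 13, 16, 12, 15, 14] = (3 5 8 11)(12 13 16 14)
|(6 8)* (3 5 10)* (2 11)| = 6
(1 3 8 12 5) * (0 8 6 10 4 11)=(0 8 12 5 1 3 6 10 4 11)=[8, 3, 2, 6, 11, 1, 10, 7, 12, 9, 4, 0, 5]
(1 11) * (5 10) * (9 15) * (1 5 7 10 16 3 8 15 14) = [0, 11, 2, 8, 4, 16, 6, 10, 15, 14, 7, 5, 12, 13, 1, 9, 3] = (1 11 5 16 3 8 15 9 14)(7 10)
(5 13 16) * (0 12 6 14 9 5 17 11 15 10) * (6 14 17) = (0 12 14 9 5 13 16 6 17 11 15 10) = [12, 1, 2, 3, 4, 13, 17, 7, 8, 5, 0, 15, 14, 16, 9, 10, 6, 11]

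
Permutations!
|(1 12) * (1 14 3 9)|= |(1 12 14 3 9)|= 5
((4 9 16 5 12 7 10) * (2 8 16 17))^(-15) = (2 7)(4 16)(5 9)(8 10)(12 17)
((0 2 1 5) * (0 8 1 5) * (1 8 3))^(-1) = (8)(0 1 3 5 2)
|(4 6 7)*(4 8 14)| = 5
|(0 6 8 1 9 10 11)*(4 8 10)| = 4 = |(0 6 10 11)(1 9 4 8)|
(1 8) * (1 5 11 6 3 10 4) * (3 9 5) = [0, 8, 2, 10, 1, 11, 9, 7, 3, 5, 4, 6] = (1 8 3 10 4)(5 11 6 9)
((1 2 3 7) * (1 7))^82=(7)(1 2 3)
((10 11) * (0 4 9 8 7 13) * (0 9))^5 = (0 4)(7 13 9 8)(10 11)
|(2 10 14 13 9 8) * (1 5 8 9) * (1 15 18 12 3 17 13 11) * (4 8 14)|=|(1 5 14 11)(2 10 4 8)(3 17 13 15 18 12)|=12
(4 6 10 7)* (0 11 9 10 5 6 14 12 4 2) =(0 11 9 10 7 2)(4 14 12)(5 6) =[11, 1, 0, 3, 14, 6, 5, 2, 8, 10, 7, 9, 4, 13, 12]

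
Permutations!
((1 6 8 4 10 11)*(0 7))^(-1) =((0 7)(1 6 8 4 10 11))^(-1) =(0 7)(1 11 10 4 8 6)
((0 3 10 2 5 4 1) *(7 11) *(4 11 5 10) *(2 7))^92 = (2 7 11 10 5)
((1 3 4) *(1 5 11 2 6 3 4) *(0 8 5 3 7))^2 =(0 5 2 7 8 11 6)(1 3 4)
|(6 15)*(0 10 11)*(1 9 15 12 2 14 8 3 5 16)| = 33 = |(0 10 11)(1 9 15 6 12 2 14 8 3 5 16)|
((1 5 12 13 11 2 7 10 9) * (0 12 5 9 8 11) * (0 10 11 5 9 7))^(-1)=((0 12 13 10 8 5 9 1 7 11 2))^(-1)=(0 2 11 7 1 9 5 8 10 13 12)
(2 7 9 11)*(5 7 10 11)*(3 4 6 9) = (2 10 11)(3 4 6 9 5 7) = [0, 1, 10, 4, 6, 7, 9, 3, 8, 5, 11, 2]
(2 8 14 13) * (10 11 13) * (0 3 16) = (0 3 16)(2 8 14 10 11 13) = [3, 1, 8, 16, 4, 5, 6, 7, 14, 9, 11, 13, 12, 2, 10, 15, 0]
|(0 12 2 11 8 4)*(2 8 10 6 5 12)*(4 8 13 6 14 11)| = 12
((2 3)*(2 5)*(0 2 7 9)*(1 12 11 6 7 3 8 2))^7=(12)(2 8)(3 5)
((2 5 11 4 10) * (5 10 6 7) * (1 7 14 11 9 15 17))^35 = (1 17 15 9 5 7)(2 10)(4 11 14 6)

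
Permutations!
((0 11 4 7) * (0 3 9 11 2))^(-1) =(0 2)(3 7 4 11 9)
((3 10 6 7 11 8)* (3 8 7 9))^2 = ((3 10 6 9)(7 11))^2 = (11)(3 6)(9 10)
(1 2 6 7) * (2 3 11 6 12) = (1 3 11 6 7)(2 12) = [0, 3, 12, 11, 4, 5, 7, 1, 8, 9, 10, 6, 2]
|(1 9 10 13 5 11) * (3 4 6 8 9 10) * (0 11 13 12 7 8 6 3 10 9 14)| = |(0 11 1 9 10 12 7 8 14)(3 4)(5 13)| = 18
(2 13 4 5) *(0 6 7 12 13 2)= (0 6 7 12 13 4 5)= [6, 1, 2, 3, 5, 0, 7, 12, 8, 9, 10, 11, 13, 4]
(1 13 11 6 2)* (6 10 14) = (1 13 11 10 14 6 2) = [0, 13, 1, 3, 4, 5, 2, 7, 8, 9, 14, 10, 12, 11, 6]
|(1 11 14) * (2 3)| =6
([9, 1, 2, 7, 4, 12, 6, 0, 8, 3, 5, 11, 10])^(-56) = [0, 1, 2, 3, 4, 12, 6, 7, 8, 9, 5, 11, 10]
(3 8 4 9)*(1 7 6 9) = (1 7 6 9 3 8 4) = [0, 7, 2, 8, 1, 5, 9, 6, 4, 3]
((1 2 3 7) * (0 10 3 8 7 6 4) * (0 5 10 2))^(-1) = (0 1 7 8 2)(3 10 5 4 6)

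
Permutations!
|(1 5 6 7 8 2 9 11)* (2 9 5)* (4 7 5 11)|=12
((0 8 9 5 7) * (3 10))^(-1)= (0 7 5 9 8)(3 10)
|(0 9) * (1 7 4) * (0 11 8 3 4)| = 8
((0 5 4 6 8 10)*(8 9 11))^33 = (0 5 4 6 9 11 8 10)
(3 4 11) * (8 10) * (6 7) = (3 4 11)(6 7)(8 10) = [0, 1, 2, 4, 11, 5, 7, 6, 10, 9, 8, 3]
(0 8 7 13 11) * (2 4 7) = (0 8 2 4 7 13 11) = [8, 1, 4, 3, 7, 5, 6, 13, 2, 9, 10, 0, 12, 11]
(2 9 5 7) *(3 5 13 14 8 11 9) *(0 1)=[1, 0, 3, 5, 4, 7, 6, 2, 11, 13, 10, 9, 12, 14, 8]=(0 1)(2 3 5 7)(8 11 9 13 14)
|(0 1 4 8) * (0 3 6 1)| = |(1 4 8 3 6)| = 5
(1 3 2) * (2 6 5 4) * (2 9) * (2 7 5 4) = [0, 3, 1, 6, 9, 2, 4, 5, 8, 7] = (1 3 6 4 9 7 5 2)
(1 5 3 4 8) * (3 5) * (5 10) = [0, 3, 2, 4, 8, 10, 6, 7, 1, 9, 5] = (1 3 4 8)(5 10)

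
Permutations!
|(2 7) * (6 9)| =|(2 7)(6 9)| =2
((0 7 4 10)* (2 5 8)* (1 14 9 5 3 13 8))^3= ((0 7 4 10)(1 14 9 5)(2 3 13 8))^3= (0 10 4 7)(1 5 9 14)(2 8 13 3)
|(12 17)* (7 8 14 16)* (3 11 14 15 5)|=8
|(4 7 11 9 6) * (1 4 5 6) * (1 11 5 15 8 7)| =|(1 4)(5 6 15 8 7)(9 11)| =10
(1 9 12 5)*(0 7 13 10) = (0 7 13 10)(1 9 12 5) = [7, 9, 2, 3, 4, 1, 6, 13, 8, 12, 0, 11, 5, 10]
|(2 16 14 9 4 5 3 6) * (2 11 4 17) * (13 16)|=|(2 13 16 14 9 17)(3 6 11 4 5)|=30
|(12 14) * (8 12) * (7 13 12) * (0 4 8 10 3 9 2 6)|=12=|(0 4 8 7 13 12 14 10 3 9 2 6)|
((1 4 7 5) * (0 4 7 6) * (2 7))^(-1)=((0 4 6)(1 2 7 5))^(-1)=(0 6 4)(1 5 7 2)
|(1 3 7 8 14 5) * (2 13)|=6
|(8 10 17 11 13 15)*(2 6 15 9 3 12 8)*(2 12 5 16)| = |(2 6 15 12 8 10 17 11 13 9 3 5 16)| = 13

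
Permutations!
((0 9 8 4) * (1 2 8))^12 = (9)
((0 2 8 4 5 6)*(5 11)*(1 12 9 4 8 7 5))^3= (0 5 2 6 7)(1 4 12 11 9)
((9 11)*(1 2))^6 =(11)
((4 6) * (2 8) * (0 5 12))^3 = (12)(2 8)(4 6)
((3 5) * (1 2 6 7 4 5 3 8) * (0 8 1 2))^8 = ((0 8 2 6 7 4 5 1))^8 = (8)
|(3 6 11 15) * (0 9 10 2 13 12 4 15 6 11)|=|(0 9 10 2 13 12 4 15 3 11 6)|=11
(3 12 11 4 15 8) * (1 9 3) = (1 9 3 12 11 4 15 8) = [0, 9, 2, 12, 15, 5, 6, 7, 1, 3, 10, 4, 11, 13, 14, 8]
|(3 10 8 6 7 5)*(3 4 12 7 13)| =|(3 10 8 6 13)(4 12 7 5)| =20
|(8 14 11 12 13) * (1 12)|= |(1 12 13 8 14 11)|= 6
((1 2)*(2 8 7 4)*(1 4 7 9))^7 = (1 8 9)(2 4)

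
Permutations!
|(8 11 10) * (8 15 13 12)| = 6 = |(8 11 10 15 13 12)|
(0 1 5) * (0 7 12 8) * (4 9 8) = [1, 5, 2, 3, 9, 7, 6, 12, 0, 8, 10, 11, 4] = (0 1 5 7 12 4 9 8)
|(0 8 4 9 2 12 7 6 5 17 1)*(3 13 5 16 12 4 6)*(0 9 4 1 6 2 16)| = 13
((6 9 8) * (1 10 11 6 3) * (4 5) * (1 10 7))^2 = ((1 7)(3 10 11 6 9 8)(4 5))^2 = (3 11 9)(6 8 10)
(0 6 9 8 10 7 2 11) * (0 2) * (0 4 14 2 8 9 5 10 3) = [6, 1, 11, 0, 14, 10, 5, 4, 3, 9, 7, 8, 12, 13, 2] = (0 6 5 10 7 4 14 2 11 8 3)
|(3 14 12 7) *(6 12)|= |(3 14 6 12 7)|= 5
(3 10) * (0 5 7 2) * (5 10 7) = (0 10 3 7 2) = [10, 1, 0, 7, 4, 5, 6, 2, 8, 9, 3]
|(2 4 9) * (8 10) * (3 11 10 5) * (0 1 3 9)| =10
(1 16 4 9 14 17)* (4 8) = [0, 16, 2, 3, 9, 5, 6, 7, 4, 14, 10, 11, 12, 13, 17, 15, 8, 1] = (1 16 8 4 9 14 17)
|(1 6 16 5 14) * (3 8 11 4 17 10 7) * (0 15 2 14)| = 56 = |(0 15 2 14 1 6 16 5)(3 8 11 4 17 10 7)|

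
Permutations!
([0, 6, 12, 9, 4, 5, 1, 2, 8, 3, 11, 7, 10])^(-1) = [0, 6, 7, 9, 4, 5, 1, 11, 8, 3, 12, 10, 2]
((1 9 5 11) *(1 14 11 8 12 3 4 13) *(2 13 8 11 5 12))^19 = (1 3 2 9 4 13 12 8)(5 11 14)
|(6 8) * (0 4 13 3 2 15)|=|(0 4 13 3 2 15)(6 8)|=6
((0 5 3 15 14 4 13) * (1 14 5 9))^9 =(15)(0 14)(1 13)(4 9)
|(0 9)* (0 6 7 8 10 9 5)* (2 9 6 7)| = 6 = |(0 5)(2 9 7 8 10 6)|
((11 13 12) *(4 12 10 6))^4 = ((4 12 11 13 10 6))^4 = (4 10 11)(6 13 12)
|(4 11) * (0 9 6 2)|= |(0 9 6 2)(4 11)|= 4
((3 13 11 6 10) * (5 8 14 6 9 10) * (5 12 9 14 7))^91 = ((3 13 11 14 6 12 9 10)(5 8 7))^91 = (3 14 9 13 6 10 11 12)(5 8 7)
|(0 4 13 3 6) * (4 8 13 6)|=6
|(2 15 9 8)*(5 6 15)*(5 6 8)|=|(2 6 15 9 5 8)|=6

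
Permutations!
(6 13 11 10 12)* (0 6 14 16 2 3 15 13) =(0 6)(2 3 15 13 11 10 12 14 16) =[6, 1, 3, 15, 4, 5, 0, 7, 8, 9, 12, 10, 14, 11, 16, 13, 2]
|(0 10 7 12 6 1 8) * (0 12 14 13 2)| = 12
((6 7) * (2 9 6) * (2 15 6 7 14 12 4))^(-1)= (2 4 12 14 6 15 7 9)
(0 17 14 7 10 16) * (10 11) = (0 17 14 7 11 10 16) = [17, 1, 2, 3, 4, 5, 6, 11, 8, 9, 16, 10, 12, 13, 7, 15, 0, 14]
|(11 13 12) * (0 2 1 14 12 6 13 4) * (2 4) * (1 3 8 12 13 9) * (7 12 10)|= 70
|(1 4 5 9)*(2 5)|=5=|(1 4 2 5 9)|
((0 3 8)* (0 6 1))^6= (0 3 8 6 1)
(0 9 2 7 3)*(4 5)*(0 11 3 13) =(0 9 2 7 13)(3 11)(4 5) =[9, 1, 7, 11, 5, 4, 6, 13, 8, 2, 10, 3, 12, 0]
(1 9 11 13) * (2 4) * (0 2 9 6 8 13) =(0 2 4 9 11)(1 6 8 13) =[2, 6, 4, 3, 9, 5, 8, 7, 13, 11, 10, 0, 12, 1]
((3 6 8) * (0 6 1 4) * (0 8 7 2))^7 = ((0 6 7 2)(1 4 8 3))^7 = (0 2 7 6)(1 3 8 4)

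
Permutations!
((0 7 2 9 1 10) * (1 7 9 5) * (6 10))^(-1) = (0 10 6 1 5 2 7 9)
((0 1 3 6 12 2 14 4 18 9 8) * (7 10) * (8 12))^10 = (2 9 4)(12 18 14)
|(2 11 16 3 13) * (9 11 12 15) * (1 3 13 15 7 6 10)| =12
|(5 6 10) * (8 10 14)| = 5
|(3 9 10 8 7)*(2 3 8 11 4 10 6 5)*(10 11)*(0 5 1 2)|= 10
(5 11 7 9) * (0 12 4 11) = (0 12 4 11 7 9 5) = [12, 1, 2, 3, 11, 0, 6, 9, 8, 5, 10, 7, 4]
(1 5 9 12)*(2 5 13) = [0, 13, 5, 3, 4, 9, 6, 7, 8, 12, 10, 11, 1, 2] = (1 13 2 5 9 12)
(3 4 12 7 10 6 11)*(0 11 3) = [11, 1, 2, 4, 12, 5, 3, 10, 8, 9, 6, 0, 7] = (0 11)(3 4 12 7 10 6)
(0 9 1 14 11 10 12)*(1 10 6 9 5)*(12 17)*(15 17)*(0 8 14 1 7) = [5, 1, 2, 3, 4, 7, 9, 0, 14, 10, 15, 6, 8, 13, 11, 17, 16, 12] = (0 5 7)(6 9 10 15 17 12 8 14 11)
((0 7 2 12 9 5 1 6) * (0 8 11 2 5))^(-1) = (0 9 12 2 11 8 6 1 5 7)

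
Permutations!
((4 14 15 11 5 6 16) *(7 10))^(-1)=(4 16 6 5 11 15 14)(7 10)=((4 14 15 11 5 6 16)(7 10))^(-1)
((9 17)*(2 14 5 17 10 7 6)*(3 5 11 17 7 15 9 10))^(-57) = (2 7 3 15 17 14 6 5 9 10 11)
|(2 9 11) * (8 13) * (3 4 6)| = 6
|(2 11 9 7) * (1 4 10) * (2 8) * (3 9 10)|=|(1 4 3 9 7 8 2 11 10)|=9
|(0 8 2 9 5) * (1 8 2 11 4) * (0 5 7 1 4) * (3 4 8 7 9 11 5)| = 12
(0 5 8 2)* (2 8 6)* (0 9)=(0 5 6 2 9)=[5, 1, 9, 3, 4, 6, 2, 7, 8, 0]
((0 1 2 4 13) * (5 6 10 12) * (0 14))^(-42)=(14)(5 10)(6 12)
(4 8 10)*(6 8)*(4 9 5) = (4 6 8 10 9 5) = [0, 1, 2, 3, 6, 4, 8, 7, 10, 5, 9]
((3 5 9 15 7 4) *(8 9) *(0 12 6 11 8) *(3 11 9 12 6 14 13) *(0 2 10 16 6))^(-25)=(2 15 12)(3 6 11)(4 13 16)(5 9 8)(7 14 10)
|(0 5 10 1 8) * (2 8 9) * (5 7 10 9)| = 8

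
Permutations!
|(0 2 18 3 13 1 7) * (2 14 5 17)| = |(0 14 5 17 2 18 3 13 1 7)| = 10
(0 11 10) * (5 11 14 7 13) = [14, 1, 2, 3, 4, 11, 6, 13, 8, 9, 0, 10, 12, 5, 7] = (0 14 7 13 5 11 10)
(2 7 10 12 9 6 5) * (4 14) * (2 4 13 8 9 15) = (2 7 10 12 15)(4 14 13 8 9 6 5) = [0, 1, 7, 3, 14, 4, 5, 10, 9, 6, 12, 11, 15, 8, 13, 2]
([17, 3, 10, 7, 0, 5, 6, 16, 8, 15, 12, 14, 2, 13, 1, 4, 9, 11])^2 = (0 11 1 7 9 4 17 14 3 16 15)(2 12 10)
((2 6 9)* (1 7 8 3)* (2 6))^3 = ((1 7 8 3)(6 9))^3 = (1 3 8 7)(6 9)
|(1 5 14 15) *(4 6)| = 4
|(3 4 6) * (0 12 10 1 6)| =7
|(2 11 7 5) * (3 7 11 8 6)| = |(11)(2 8 6 3 7 5)| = 6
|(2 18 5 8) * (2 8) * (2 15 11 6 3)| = 7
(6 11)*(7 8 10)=(6 11)(7 8 10)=[0, 1, 2, 3, 4, 5, 11, 8, 10, 9, 7, 6]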